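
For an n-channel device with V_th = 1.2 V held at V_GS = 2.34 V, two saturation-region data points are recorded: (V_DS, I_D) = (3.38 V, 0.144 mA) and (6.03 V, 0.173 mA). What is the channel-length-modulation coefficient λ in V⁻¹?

With V_GS fixed, I_D ∝ (1 + λ V_DS) in saturation, so I_D2/I_D1 = (1 + λ V_DS2)/(1 + λ V_DS1).
0.173/0.144 = 1.201 = (1 + 6.03 λ)/(1 + 3.38 λ).
Solving: λ (I_D1 V_DS2 − I_D2 V_DS1) = I_D2 − I_D1, so λ = (0.173 − 0.144) / (0.144 × 6.03 − 0.173 × 3.38) = 0.029 / 0.284 = 0.102 V⁻¹.

λ = 0.102 V⁻¹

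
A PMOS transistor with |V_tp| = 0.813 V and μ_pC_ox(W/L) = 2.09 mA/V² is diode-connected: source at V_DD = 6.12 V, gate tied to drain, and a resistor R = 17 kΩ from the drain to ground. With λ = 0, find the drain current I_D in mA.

I_D = 0.282 mA

With gate tied to drain, V_SG = V_SD ≥ V_SG − |V_tp|, so the device is in saturation.
KCL at the drain: ½ k_p (V_SG − |V_tp|)² = (V_DD − V_SG)/R.
Let x = V_SG − 0.813. Then 17.8 x² + x − 5.307 = 0, giving x = 0.519 V (positive root), so V_SG = 1.33 V.
I_D = (V_DD − V_SG)/R = (6.12 − 1.33) / 17 = 0.282 mA.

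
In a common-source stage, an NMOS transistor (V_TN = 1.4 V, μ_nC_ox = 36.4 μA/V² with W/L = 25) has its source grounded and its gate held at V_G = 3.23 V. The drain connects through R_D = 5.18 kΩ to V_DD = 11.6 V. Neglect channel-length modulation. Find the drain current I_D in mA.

I_D = 1.52 mA

V_GS = V_G = 3.23 V, so V_ov = 3.23 − 1.4 = 1.83 V.
k_n = μ_nC_ox · (W/L) = 0.91 mA/V².
Assume saturation: I_D = ½ k_n V_ov² = 0.5 × 0.91 × 1.83² = 1.52 mA, giving V_DS = V_DD − I_D R_D = 11.6 − 1.52 × 5.18 = 3.71 V.
V_DS = 3.71 V ≥ V_ov = 1.83 V, confirming saturation.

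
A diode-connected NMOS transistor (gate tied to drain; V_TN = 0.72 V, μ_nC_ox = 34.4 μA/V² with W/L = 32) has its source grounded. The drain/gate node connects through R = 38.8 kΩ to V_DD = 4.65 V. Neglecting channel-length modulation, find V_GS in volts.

V_GS = 1.13 V

With gate tied to drain, V_GS = V_DS ≥ V_GS − V_TN, so the device is in saturation.
k_n = μ_nC_ox · (W/L) = 1.101 mA/V².
KCL at the drain: ½ k_n (V_GS − V_TN)² = (V_DD − V_GS)/R.
Let x = V_GS − 0.72. Then 21.4 x² + x − 3.93 = 0, giving x = 0.406 V (positive root), so V_GS = 1.13 V.
I_D = (V_DD − V_GS)/R = (4.65 − 1.13) / 38.8 = 0.0908 mA.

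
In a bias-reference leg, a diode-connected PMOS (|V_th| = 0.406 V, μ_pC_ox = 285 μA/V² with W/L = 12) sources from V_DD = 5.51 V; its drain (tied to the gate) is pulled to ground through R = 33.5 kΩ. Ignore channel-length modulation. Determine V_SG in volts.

V_SG = 0.696 V

With gate tied to drain, V_SG = V_SD ≥ V_SG − |V_th|, so the device is in saturation.
k_p = μ_pC_ox · (W/L) = 3.42 mA/V².
KCL at the drain: ½ k_p (V_SG − |V_th|)² = (V_DD − V_SG)/R.
Let x = V_SG − 0.406. Then 57.3 x² + x − 5.104 = 0, giving x = 0.29 V (positive root), so V_SG = 0.696 V.
I_D = (V_DD − V_SG)/R = (5.51 − 0.696) / 33.5 = 0.144 mA.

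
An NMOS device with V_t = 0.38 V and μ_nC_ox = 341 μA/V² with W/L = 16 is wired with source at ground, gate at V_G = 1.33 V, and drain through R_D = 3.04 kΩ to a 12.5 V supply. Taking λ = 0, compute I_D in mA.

I_D = 2.46 mA

V_GS = V_G = 1.33 V, so V_ov = 1.33 − 0.38 = 0.95 V.
k_n = μ_nC_ox · (W/L) = 5.456 mA/V².
Assume saturation: I_D = ½ k_n V_ov² = 0.5 × 5.456 × 0.95² = 2.46 mA, giving V_DS = V_DD − I_D R_D = 12.5 − 2.46 × 3.04 = 5.02 V.
V_DS = 5.02 V ≥ V_ov = 0.95 V, confirming saturation.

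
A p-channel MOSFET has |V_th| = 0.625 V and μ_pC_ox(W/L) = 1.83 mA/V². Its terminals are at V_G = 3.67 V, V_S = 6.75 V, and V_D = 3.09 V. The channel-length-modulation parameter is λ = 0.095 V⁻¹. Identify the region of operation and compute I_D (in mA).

V_SG = V_S − V_G = 6.75 − 3.67 = 3.08 V; V_SD = V_S − V_D = 6.75 − 3.09 = 3.66 V.
V_ov = V_SG − |V_th| = 3.08 − 0.625 = 2.46 V.
Since V_SD = 3.66 V ≥ V_ov = 2.46 V, the device is in saturation.
I_D = ½ k_p V_ov² (1 + λ V_SD) = 0.5 × 1.83 × 2.46² × (1 + 0.095 × 3.66) = 7.43 mA.

Saturation; I_D = 7.43 mA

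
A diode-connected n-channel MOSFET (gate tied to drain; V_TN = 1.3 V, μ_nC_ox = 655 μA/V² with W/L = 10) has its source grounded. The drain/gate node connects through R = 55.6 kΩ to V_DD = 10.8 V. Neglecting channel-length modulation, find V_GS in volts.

With gate tied to drain, V_GS = V_DS ≥ V_GS − V_TN, so the device is in saturation.
k_n = μ_nC_ox · (W/L) = 6.55 mA/V².
KCL at the drain: ½ k_n (V_GS − V_TN)² = (V_DD − V_GS)/R.
Let x = V_GS − 1.3. Then 182 x² + x − 9.5 = 0, giving x = 0.226 V (positive root), so V_GS = 1.53 V.
I_D = (V_DD − V_GS)/R = (10.8 − 1.53) / 55.6 = 0.167 mA.

V_GS = 1.53 V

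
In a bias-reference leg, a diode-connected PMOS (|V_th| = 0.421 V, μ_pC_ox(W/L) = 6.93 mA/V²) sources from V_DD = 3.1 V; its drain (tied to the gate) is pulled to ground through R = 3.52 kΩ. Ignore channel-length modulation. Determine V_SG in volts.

V_SG = 0.850 V

With gate tied to drain, V_SG = V_SD ≥ V_SG − |V_th|, so the device is in saturation.
KCL at the drain: ½ k_p (V_SG − |V_th|)² = (V_DD − V_SG)/R.
Let x = V_SG − 0.421. Then 12.2 x² + x − 2.679 = 0, giving x = 0.429 V (positive root), so V_SG = 0.85 V.
I_D = (V_DD − V_SG)/R = (3.1 − 0.85) / 3.52 = 0.639 mA.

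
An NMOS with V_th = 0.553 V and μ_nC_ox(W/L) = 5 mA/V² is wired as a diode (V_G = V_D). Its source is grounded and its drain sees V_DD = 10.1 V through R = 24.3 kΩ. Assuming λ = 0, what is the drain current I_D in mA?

I_D = 0.377 mA

With gate tied to drain, V_GS = V_DS ≥ V_GS − V_th, so the device is in saturation.
KCL at the drain: ½ k_n (V_GS − V_th)² = (V_DD − V_GS)/R.
Let x = V_GS − 0.553. Then 60.8 x² + x − 9.547 = 0, giving x = 0.388 V (positive root), so V_GS = 0.941 V.
I_D = (V_DD − V_GS)/R = (10.1 − 0.941) / 24.3 = 0.377 mA.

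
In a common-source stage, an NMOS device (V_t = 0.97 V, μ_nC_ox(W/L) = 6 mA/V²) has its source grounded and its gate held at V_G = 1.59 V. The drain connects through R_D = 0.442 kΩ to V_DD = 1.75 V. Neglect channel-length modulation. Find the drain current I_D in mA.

V_GS = V_G = 1.59 V, so V_ov = 1.59 − 0.97 = 0.62 V.
Assume saturation: I_D = ½ k_n V_ov² = 0.5 × 6 × 0.62² = 1.15 mA, giving V_DS = V_DD − I_D R_D = 1.75 − 1.15 × 0.442 = 1.24 V.
V_DS = 1.24 V ≥ V_ov = 0.62 V, confirming saturation.

I_D = 1.15 mA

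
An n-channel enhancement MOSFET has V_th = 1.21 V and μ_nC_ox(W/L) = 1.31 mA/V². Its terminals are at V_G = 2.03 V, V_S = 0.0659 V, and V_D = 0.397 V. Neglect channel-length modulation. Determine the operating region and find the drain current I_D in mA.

V_GS = V_G − V_S = 2.03 − 0.0659 = 1.96 V; V_DS = V_D − V_S = 0.397 − 0.0659 = 0.331 V.
V_ov = V_GS − V_th = 1.96 − 1.21 = 0.754 V.
Since V_DS = 0.331 V < V_ov = 0.754 V, the device is in the triode region.
I_D = k_n [V_ov · V_DS − ½ V_DS²] = 1.31 × [0.754 × 0.331 − 0.5 × 0.331²] = 0.255 mA.

Triode; I_D = 0.255 mA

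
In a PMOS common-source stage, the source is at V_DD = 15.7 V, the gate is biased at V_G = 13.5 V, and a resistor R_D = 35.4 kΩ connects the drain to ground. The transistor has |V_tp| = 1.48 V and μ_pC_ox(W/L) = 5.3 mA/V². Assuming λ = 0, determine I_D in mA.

I_D = 0.440 mA

V_SG = V_DD − V_G = 15.7 − 13.5 = 2.2 V, so V_ov = 2.2 − 1.48 = 0.72 V.
Assume saturation: I_D = ½ k_p V_ov² = 0.5 × 5.3 × 0.72² = 1.37 mA, giving V_SD = V_DD − I_D R_D = 15.7 − 1.37 × 35.4 = -32.9 V.
But -32.9 V < V_ov = 0.72 V, so the device is actually in triode.
In triode I_D = k_p[V_ov V_SD − ½ V_SD²] and I_D = (V_DD − V_SD)/R_D. Equating: 93.8 V_SD² − 136.1 V_SD + 15.7 = 0, giving V_SD = 0.126 V (the root below V_ov).
I_D = (15.7 − 0.126) / 35.4 = 0.44 mA.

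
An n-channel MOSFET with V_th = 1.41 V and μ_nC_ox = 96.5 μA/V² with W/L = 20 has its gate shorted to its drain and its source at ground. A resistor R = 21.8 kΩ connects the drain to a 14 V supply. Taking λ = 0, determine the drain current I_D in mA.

I_D = 0.543 mA

With gate tied to drain, V_GS = V_DS ≥ V_GS − V_th, so the device is in saturation.
k_n = μ_nC_ox · (W/L) = 1.93 mA/V².
KCL at the drain: ½ k_n (V_GS − V_th)² = (V_DD − V_GS)/R.
Let x = V_GS − 1.41. Then 21 x² + x − 12.59 = 0, giving x = 0.75 V (positive root), so V_GS = 2.16 V.
I_D = (V_DD − V_GS)/R = (14 − 2.16) / 21.8 = 0.543 mA.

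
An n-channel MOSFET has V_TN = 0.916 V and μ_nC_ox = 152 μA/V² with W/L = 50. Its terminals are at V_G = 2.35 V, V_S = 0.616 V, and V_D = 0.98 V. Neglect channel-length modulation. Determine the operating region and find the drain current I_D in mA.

V_GS = V_G − V_S = 2.35 − 0.616 = 1.73 V; V_DS = V_D − V_S = 0.98 − 0.616 = 0.364 V.
k_n = μ_nC_ox · (W/L) = 7.6 mA/V².
V_ov = V_GS − V_TN = 1.73 − 0.916 = 0.818 V.
Since V_DS = 0.364 V < V_ov = 0.818 V, the device is in the triode region.
I_D = k_n [V_ov · V_DS − ½ V_DS²] = 7.6 × [0.818 × 0.364 − 0.5 × 0.364²] = 1.76 mA.

Triode; I_D = 1.76 mA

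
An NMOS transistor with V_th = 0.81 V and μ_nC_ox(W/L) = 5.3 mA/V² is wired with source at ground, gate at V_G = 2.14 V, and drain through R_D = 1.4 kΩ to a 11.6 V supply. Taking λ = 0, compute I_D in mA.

V_GS = V_G = 2.14 V, so V_ov = 2.14 − 0.81 = 1.33 V.
Assume saturation: I_D = ½ k_n V_ov² = 0.5 × 5.3 × 1.33² = 4.69 mA, giving V_DS = V_DD − I_D R_D = 11.6 − 4.69 × 1.4 = 5.04 V.
V_DS = 5.04 V ≥ V_ov = 1.33 V, confirming saturation.

I_D = 4.69 mA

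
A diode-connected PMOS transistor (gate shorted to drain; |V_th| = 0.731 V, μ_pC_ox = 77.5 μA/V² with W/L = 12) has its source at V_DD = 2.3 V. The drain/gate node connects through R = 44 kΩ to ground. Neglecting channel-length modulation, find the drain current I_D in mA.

I_D = 0.0299 mA

With gate tied to drain, V_SG = V_SD ≥ V_SG − |V_th|, so the device is in saturation.
k_p = μ_pC_ox · (W/L) = 0.93 mA/V².
KCL at the drain: ½ k_p (V_SG − |V_th|)² = (V_DD − V_SG)/R.
Let x = V_SG − 0.731. Then 20.5 x² + x − 1.569 = 0, giving x = 0.254 V (positive root), so V_SG = 0.985 V.
I_D = (V_DD − V_SG)/R = (2.3 − 0.985) / 44 = 0.0299 mA.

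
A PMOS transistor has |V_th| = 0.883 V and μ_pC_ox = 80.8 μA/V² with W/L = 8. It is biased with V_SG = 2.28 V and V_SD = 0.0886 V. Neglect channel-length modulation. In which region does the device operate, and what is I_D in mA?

Triode; I_D = 0.0775 mA

k_p = μ_pC_ox · (W/L) = 0.6464 mA/V².
V_ov = V_SG − |V_th| = 2.28 − 0.883 = 1.4 V.
Since V_SD = 0.0886 V < V_ov = 1.4 V, the device is in the triode region.
I_D = k_p [V_ov · V_SD − ½ V_SD²] = 0.6464 × [1.4 × 0.0886 − 0.5 × 0.0886²] = 0.0775 mA.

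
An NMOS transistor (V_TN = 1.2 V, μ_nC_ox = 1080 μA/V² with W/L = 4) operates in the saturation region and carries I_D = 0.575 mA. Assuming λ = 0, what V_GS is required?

V_GS = 1.72 V

k_n = μ_nC_ox · (W/L) = 4.32 mA/V².
In saturation I_D = ½ k_n (V_GS − V_TN)², so V_GS − V_TN = √(2 I_D / k_n) = √(2 × 0.575 / 4.32) = 0.516 V.
V_GS = 1.2 + 0.516 = 1.72 V.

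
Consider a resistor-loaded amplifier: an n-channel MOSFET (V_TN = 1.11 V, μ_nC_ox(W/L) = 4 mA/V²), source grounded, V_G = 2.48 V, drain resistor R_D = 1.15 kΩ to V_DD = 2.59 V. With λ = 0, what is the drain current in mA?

I_D = 1.90 mA

V_GS = V_G = 2.48 V, so V_ov = 2.48 − 1.11 = 1.37 V.
Assume saturation: I_D = ½ k_n V_ov² = 0.5 × 4 × 1.37² = 3.75 mA, giving V_DS = V_DD − I_D R_D = 2.59 − 3.75 × 1.15 = -1.73 V.
But -1.73 V < V_ov = 1.37 V, so the device is actually in triode.
In triode I_D = k_n[V_ov V_DS − ½ V_DS²] and I_D = (V_DD − V_DS)/R_D. Equating: 2.3 V_DS² − 7.302 V_DS + 2.59 = 0, giving V_DS = 0.407 V (the root below V_ov).
I_D = (2.59 − 0.407) / 1.15 = 1.9 mA.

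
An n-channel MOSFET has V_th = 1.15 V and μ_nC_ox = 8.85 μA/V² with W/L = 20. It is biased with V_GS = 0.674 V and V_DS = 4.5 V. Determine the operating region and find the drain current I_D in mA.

V_GS = 0.674 V < V_th = 1.15 V, so the transistor is in cutoff.

Cutoff; I_D = 0 mA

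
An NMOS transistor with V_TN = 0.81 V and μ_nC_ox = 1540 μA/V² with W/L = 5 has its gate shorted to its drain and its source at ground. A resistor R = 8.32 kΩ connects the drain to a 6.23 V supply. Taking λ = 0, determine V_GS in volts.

V_GS = 1.21 V

With gate tied to drain, V_GS = V_DS ≥ V_GS − V_TN, so the device is in saturation.
k_n = μ_nC_ox · (W/L) = 7.7 mA/V².
KCL at the drain: ½ k_n (V_GS − V_TN)² = (V_DD − V_GS)/R.
Let x = V_GS − 0.81. Then 32 x² + x − 5.42 = 0, giving x = 0.396 V (positive root), so V_GS = 1.21 V.
I_D = (V_DD − V_GS)/R = (6.23 − 1.21) / 8.32 = 0.604 mA.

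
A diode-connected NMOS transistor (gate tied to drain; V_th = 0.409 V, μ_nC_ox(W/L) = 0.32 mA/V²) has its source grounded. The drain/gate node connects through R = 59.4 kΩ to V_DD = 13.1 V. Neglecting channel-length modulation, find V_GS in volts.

V_GS = 1.51 V

With gate tied to drain, V_GS = V_DS ≥ V_GS − V_th, so the device is in saturation.
KCL at the drain: ½ k_n (V_GS − V_th)² = (V_DD − V_GS)/R.
Let x = V_GS − 0.409. Then 9.5 x² + x − 12.69 = 0, giving x = 1.1 V (positive root), so V_GS = 1.51 V.
I_D = (V_DD − V_GS)/R = (13.1 − 1.51) / 59.4 = 0.195 mA.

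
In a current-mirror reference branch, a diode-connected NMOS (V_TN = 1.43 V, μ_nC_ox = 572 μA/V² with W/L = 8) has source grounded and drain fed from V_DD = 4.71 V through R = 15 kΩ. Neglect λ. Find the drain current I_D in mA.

I_D = 0.199 mA

With gate tied to drain, V_GS = V_DS ≥ V_GS − V_TN, so the device is in saturation.
k_n = μ_nC_ox · (W/L) = 4.576 mA/V².
KCL at the drain: ½ k_n (V_GS − V_TN)² = (V_DD − V_GS)/R.
Let x = V_GS − 1.43. Then 34.3 x² + x − 3.28 = 0, giving x = 0.295 V (positive root), so V_GS = 1.72 V.
I_D = (V_DD − V_GS)/R = (4.71 − 1.72) / 15 = 0.199 mA.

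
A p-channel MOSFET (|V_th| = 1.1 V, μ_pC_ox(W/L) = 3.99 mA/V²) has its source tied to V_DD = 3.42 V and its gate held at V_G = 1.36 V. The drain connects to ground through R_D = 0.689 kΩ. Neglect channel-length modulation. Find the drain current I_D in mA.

I_D = 1.84 mA

V_SG = V_DD − V_G = 3.42 − 1.36 = 2.06 V, so V_ov = 2.06 − 1.1 = 0.96 V.
Assume saturation: I_D = ½ k_p V_ov² = 0.5 × 3.99 × 0.96² = 1.84 mA, giving V_SD = V_DD − I_D R_D = 3.42 − 1.84 × 0.689 = 2.15 V.
V_SD = 2.15 V ≥ V_ov = 0.96 V, confirming saturation.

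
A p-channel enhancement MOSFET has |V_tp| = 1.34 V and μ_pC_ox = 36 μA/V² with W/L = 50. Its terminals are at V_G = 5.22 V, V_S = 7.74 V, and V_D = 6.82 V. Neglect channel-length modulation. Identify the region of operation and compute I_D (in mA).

V_SG = V_S − V_G = 7.74 − 5.22 = 2.52 V; V_SD = V_S − V_D = 7.74 − 6.82 = 0.92 V.
k_p = μ_pC_ox · (W/L) = 1.8 mA/V².
V_ov = V_SG − |V_tp| = 2.52 − 1.34 = 1.18 V.
Since V_SD = 0.92 V < V_ov = 1.18 V, the device is in the triode region.
I_D = k_p [V_ov · V_SD − ½ V_SD²] = 1.8 × [1.18 × 0.92 − 0.5 × 0.92²] = 1.19 mA.

Triode; I_D = 1.19 mA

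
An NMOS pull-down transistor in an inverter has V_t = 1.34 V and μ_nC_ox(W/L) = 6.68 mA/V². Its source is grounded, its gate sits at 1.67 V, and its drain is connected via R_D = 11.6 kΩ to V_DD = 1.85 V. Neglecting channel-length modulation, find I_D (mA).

I_D = 0.153 mA

V_GS = V_G = 1.67 V, so V_ov = 1.67 − 1.34 = 0.33 V.
Assume saturation: I_D = ½ k_n V_ov² = 0.5 × 6.68 × 0.33² = 0.364 mA, giving V_DS = V_DD − I_D R_D = 1.85 − 0.364 × 11.6 = -2.37 V.
But -2.37 V < V_ov = 0.33 V, so the device is actually in triode.
In triode I_D = k_n[V_ov V_DS − ½ V_DS²] and I_D = (V_DD − V_DS)/R_D. Equating: 38.7 V_DS² − 26.57 V_DS + 1.85 = 0, giving V_DS = 0.0786 V (the root below V_ov).
I_D = (1.85 − 0.0786) / 11.6 = 0.153 mA.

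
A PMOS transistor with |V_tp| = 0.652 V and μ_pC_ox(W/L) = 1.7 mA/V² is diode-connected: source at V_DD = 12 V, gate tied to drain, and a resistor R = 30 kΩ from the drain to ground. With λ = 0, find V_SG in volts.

V_SG = 1.30 V

With gate tied to drain, V_SG = V_SD ≥ V_SG − |V_tp|, so the device is in saturation.
KCL at the drain: ½ k_p (V_SG − |V_tp|)² = (V_DD − V_SG)/R.
Let x = V_SG − 0.652. Then 25.5 x² + x − 11.35 = 0, giving x = 0.648 V (positive root), so V_SG = 1.3 V.
I_D = (V_DD − V_SG)/R = (12 − 1.3) / 30 = 0.357 mA.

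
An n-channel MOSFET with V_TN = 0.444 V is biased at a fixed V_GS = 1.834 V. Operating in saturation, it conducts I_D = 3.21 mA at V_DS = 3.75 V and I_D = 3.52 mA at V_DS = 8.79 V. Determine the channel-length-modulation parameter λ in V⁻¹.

With V_GS fixed, I_D ∝ (1 + λ V_DS) in saturation, so I_D2/I_D1 = (1 + λ V_DS2)/(1 + λ V_DS1).
3.52/3.21 = 1.097 = (1 + 8.79 λ)/(1 + 3.75 λ).
Solving: λ (I_D1 V_DS2 − I_D2 V_DS1) = I_D2 − I_D1, so λ = (3.52 − 3.21) / (3.21 × 8.79 − 3.52 × 3.75) = 0.31 / 15 = 0.0206 V⁻¹.

λ = 0.0206 V⁻¹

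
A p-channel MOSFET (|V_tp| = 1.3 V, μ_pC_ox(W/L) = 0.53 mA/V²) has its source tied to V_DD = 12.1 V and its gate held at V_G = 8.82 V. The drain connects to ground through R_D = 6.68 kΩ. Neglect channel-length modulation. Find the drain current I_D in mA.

I_D = 1.04 mA

V_SG = V_DD − V_G = 12.1 − 8.82 = 3.28 V, so V_ov = 3.28 − 1.3 = 1.98 V.
Assume saturation: I_D = ½ k_p V_ov² = 0.5 × 0.53 × 1.98² = 1.04 mA, giving V_SD = V_DD − I_D R_D = 12.1 − 1.04 × 6.68 = 5.16 V.
V_SD = 5.16 V ≥ V_ov = 1.98 V, confirming saturation.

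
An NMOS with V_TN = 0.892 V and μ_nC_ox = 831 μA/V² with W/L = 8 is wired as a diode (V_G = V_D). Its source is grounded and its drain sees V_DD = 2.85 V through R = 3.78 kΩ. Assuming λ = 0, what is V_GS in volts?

With gate tied to drain, V_GS = V_DS ≥ V_GS − V_TN, so the device is in saturation.
k_n = μ_nC_ox · (W/L) = 6.648 mA/V².
KCL at the drain: ½ k_n (V_GS − V_TN)² = (V_DD − V_GS)/R.
Let x = V_GS − 0.892. Then 12.6 x² + x − 1.958 = 0, giving x = 0.357 V (positive root), so V_GS = 1.25 V.
I_D = (V_DD − V_GS)/R = (2.85 − 1.25) / 3.78 = 0.424 mA.

V_GS = 1.25 V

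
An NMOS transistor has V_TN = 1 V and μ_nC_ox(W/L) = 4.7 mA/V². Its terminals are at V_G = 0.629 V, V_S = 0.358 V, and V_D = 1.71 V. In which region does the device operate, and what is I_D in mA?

V_GS = V_G − V_S = 0.629 − 0.358 = 0.271 V; V_DS = V_D − V_S = 1.71 − 0.358 = 1.35 V.
V_GS = 0.271 V < V_TN = 1 V, so the transistor is in cutoff.

Cutoff; I_D = 0 mA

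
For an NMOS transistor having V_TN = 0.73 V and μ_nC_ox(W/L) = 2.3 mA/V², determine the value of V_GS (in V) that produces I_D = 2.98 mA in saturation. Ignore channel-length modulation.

V_GS = 2.34 V

In saturation I_D = ½ k_n (V_GS − V_TN)², so V_GS − V_TN = √(2 I_D / k_n) = √(2 × 2.98 / 2.3) = 1.61 V.
V_GS = 0.73 + 1.61 = 2.34 V.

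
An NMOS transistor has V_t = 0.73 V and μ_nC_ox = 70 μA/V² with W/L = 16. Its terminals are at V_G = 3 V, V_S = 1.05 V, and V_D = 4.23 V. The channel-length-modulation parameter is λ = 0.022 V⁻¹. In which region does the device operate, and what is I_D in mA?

Saturation; I_D = 0.892 mA

V_GS = V_G − V_S = 3 − 1.05 = 1.95 V; V_DS = V_D − V_S = 4.23 − 1.05 = 3.18 V.
k_n = μ_nC_ox · (W/L) = 1.12 mA/V².
V_ov = V_GS − V_t = 1.95 − 0.73 = 1.22 V.
Since V_DS = 3.18 V ≥ V_ov = 1.22 V, the device is in saturation.
I_D = ½ k_n V_ov² (1 + λ V_DS) = 0.5 × 1.12 × 1.22² × (1 + 0.022 × 3.18) = 0.892 mA.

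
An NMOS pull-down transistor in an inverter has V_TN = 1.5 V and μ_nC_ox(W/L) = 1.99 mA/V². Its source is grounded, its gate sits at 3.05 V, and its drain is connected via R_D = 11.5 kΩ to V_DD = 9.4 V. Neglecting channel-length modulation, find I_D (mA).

I_D = 0.793 mA

V_GS = V_G = 3.05 V, so V_ov = 3.05 − 1.5 = 1.55 V.
Assume saturation: I_D = ½ k_n V_ov² = 0.5 × 1.99 × 1.55² = 2.39 mA, giving V_DS = V_DD − I_D R_D = 9.4 − 2.39 × 11.5 = -18.1 V.
But -18.1 V < V_ov = 1.55 V, so the device is actually in triode.
In triode I_D = k_n[V_ov V_DS − ½ V_DS²] and I_D = (V_DD − V_DS)/R_D. Equating: 11.4 V_DS² − 36.47 V_DS + 9.4 = 0, giving V_DS = 0.283 V (the root below V_ov).
I_D = (9.4 − 0.283) / 11.5 = 0.793 mA.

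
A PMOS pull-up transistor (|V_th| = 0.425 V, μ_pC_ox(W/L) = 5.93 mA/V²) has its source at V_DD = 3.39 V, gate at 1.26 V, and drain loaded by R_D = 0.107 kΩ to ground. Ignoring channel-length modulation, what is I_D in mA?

V_SG = V_DD − V_G = 3.39 − 1.26 = 2.13 V, so V_ov = 2.13 − 0.425 = 1.7 V.
Assume saturation: I_D = ½ k_p V_ov² = 0.5 × 5.93 × 1.7² = 8.62 mA, giving V_SD = V_DD − I_D R_D = 3.39 − 8.62 × 0.107 = 2.47 V.
V_SD = 2.47 V ≥ V_ov = 1.7 V, confirming saturation.

I_D = 8.62 mA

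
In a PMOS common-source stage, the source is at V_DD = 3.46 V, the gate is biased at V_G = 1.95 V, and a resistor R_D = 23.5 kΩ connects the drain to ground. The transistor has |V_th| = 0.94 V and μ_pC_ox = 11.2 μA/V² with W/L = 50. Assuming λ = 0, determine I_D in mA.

V_SG = V_DD − V_G = 3.46 − 1.95 = 1.51 V, so V_ov = 1.51 − 0.94 = 0.57 V.
k_p = μ_pC_ox · (W/L) = 0.56 mA/V².
Assume saturation: I_D = ½ k_p V_ov² = 0.5 × 0.56 × 0.57² = 0.091 mA, giving V_SD = V_DD − I_D R_D = 3.46 − 0.091 × 23.5 = 1.32 V.
V_SD = 1.32 V ≥ V_ov = 0.57 V, confirming saturation.

I_D = 0.0910 mA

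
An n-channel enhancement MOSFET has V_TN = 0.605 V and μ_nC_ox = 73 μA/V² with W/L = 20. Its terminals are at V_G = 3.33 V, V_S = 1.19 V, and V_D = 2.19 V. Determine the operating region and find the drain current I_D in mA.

Triode; I_D = 1.51 mA

V_GS = V_G − V_S = 3.33 − 1.19 = 2.14 V; V_DS = V_D − V_S = 2.19 − 1.19 = 1 V.
k_n = μ_nC_ox · (W/L) = 1.46 mA/V².
V_ov = V_GS − V_TN = 2.14 − 0.605 = 1.54 V.
Since V_DS = 1 V < V_ov = 1.54 V, the device is in the triode region.
I_D = k_n [V_ov · V_DS − ½ V_DS²] = 1.46 × [1.54 × 1 − 0.5 × 1²] = 1.51 mA.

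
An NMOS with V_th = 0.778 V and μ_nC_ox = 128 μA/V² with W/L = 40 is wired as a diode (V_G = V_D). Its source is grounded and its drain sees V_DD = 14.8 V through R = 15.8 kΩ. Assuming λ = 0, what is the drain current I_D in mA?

I_D = 0.851 mA

With gate tied to drain, V_GS = V_DS ≥ V_GS − V_th, so the device is in saturation.
k_n = μ_nC_ox · (W/L) = 5.12 mA/V².
KCL at the drain: ½ k_n (V_GS − V_th)² = (V_DD − V_GS)/R.
Let x = V_GS − 0.778. Then 40.4 x² + x − 14.02 = 0, giving x = 0.577 V (positive root), so V_GS = 1.35 V.
I_D = (V_DD − V_GS)/R = (14.8 − 1.35) / 15.8 = 0.851 mA.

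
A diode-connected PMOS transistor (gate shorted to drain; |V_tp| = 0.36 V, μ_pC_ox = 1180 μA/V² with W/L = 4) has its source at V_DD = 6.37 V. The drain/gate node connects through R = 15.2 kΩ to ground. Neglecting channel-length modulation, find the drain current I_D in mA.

With gate tied to drain, V_SG = V_SD ≥ V_SG − |V_tp|, so the device is in saturation.
k_p = μ_pC_ox · (W/L) = 4.72 mA/V².
KCL at the drain: ½ k_p (V_SG − |V_tp|)² = (V_DD − V_SG)/R.
Let x = V_SG − 0.36. Then 35.9 x² + x − 6.01 = 0, giving x = 0.396 V (positive root), so V_SG = 0.756 V.
I_D = (V_DD − V_SG)/R = (6.37 − 0.756) / 15.2 = 0.369 mA.

I_D = 0.369 mA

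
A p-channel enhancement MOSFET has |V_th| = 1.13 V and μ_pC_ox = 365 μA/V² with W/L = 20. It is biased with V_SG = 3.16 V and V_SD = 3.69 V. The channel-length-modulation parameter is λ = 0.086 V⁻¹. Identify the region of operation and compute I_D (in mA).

k_p = μ_pC_ox · (W/L) = 7.3 mA/V².
V_ov = V_SG − |V_th| = 3.16 − 1.13 = 2.03 V.
Since V_SD = 3.69 V ≥ V_ov = 2.03 V, the device is in saturation.
I_D = ½ k_p V_ov² (1 + λ V_SD) = 0.5 × 7.3 × 2.03² × (1 + 0.086 × 3.69) = 19.8 mA.

Saturation; I_D = 19.8 mA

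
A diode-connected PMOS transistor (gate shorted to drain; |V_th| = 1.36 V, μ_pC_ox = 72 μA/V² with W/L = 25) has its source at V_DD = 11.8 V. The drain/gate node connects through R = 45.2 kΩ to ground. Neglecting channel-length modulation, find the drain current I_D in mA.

I_D = 0.220 mA

With gate tied to drain, V_SG = V_SD ≥ V_SG − |V_th|, so the device is in saturation.
k_p = μ_pC_ox · (W/L) = 1.8 mA/V².
KCL at the drain: ½ k_p (V_SG − |V_th|)² = (V_DD − V_SG)/R.
Let x = V_SG − 1.36. Then 40.7 x² + x − 10.44 = 0, giving x = 0.494 V (positive root), so V_SG = 1.85 V.
I_D = (V_DD − V_SG)/R = (11.8 − 1.85) / 45.2 = 0.22 mA.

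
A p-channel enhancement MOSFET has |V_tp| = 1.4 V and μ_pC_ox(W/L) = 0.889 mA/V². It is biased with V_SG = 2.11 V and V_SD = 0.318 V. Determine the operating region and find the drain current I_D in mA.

V_ov = V_SG − |V_tp| = 2.11 − 1.4 = 0.71 V.
Since V_SD = 0.318 V < V_ov = 0.71 V, the device is in the triode region.
I_D = k_p [V_ov · V_SD − ½ V_SD²] = 0.889 × [0.71 × 0.318 − 0.5 × 0.318²] = 0.156 mA.

Triode; I_D = 0.156 mA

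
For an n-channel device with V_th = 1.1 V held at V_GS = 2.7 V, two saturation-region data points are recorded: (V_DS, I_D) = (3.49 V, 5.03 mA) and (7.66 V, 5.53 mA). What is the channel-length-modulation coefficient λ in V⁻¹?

λ = 0.0260 V⁻¹

With V_GS fixed, I_D ∝ (1 + λ V_DS) in saturation, so I_D2/I_D1 = (1 + λ V_DS2)/(1 + λ V_DS1).
5.53/5.03 = 1.099 = (1 + 7.66 λ)/(1 + 3.49 λ).
Solving: λ (I_D1 V_DS2 − I_D2 V_DS1) = I_D2 − I_D1, so λ = (5.53 − 5.03) / (5.03 × 7.66 − 5.53 × 3.49) = 0.5 / 19.2 = 0.026 V⁻¹.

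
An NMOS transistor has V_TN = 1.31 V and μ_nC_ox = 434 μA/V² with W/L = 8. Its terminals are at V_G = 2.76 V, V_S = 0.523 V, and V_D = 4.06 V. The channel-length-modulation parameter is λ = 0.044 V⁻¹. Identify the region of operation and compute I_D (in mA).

Saturation; I_D = 1.72 mA

V_GS = V_G − V_S = 2.76 − 0.523 = 2.24 V; V_DS = V_D − V_S = 4.06 − 0.523 = 3.54 V.
k_n = μ_nC_ox · (W/L) = 3.472 mA/V².
V_ov = V_GS − V_TN = 2.24 − 1.31 = 0.927 V.
Since V_DS = 3.54 V ≥ V_ov = 0.927 V, the device is in saturation.
I_D = ½ k_n V_ov² (1 + λ V_DS) = 0.5 × 3.472 × 0.927² × (1 + 0.044 × 3.54) = 1.72 mA.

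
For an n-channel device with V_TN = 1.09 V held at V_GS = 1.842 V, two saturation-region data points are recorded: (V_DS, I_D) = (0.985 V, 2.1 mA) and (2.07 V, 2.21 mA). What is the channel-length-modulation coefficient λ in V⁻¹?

With V_GS fixed, I_D ∝ (1 + λ V_DS) in saturation, so I_D2/I_D1 = (1 + λ V_DS2)/(1 + λ V_DS1).
2.21/2.1 = 1.052 = (1 + 2.07 λ)/(1 + 0.985 λ).
Solving: λ (I_D1 V_DS2 − I_D2 V_DS1) = I_D2 − I_D1, so λ = (2.21 − 2.1) / (2.1 × 2.07 − 2.21 × 0.985) = 0.11 / 2.17 = 0.0507 V⁻¹.

λ = 0.0507 V⁻¹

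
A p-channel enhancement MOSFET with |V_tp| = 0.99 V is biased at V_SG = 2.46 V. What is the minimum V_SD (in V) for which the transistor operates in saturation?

V_SD,sat = 1.47 V

The boundary between triode and saturation is V_SD = V_SG − |V_tp| = V_ov.
V_ov = 2.46 − 0.99 = 1.47 V.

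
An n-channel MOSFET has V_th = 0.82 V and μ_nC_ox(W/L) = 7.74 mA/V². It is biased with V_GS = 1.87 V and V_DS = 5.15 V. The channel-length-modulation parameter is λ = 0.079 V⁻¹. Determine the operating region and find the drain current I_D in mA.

V_ov = V_GS − V_th = 1.87 − 0.82 = 1.05 V.
Since V_DS = 5.15 V ≥ V_ov = 1.05 V, the device is in saturation.
I_D = ½ k_n V_ov² (1 + λ V_DS) = 0.5 × 7.74 × 1.05² × (1 + 0.079 × 5.15) = 6 mA.

Saturation; I_D = 6.00 mA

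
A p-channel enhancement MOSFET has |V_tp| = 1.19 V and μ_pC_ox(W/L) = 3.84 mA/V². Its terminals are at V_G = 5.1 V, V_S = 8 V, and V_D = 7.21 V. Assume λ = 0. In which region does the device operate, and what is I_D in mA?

V_SG = V_S − V_G = 8 − 5.1 = 2.9 V; V_SD = V_S − V_D = 8 − 7.21 = 0.79 V.
V_ov = V_SG − |V_tp| = 2.9 − 1.19 = 1.71 V.
Since V_SD = 0.79 V < V_ov = 1.71 V, the device is in the triode region.
I_D = k_p [V_ov · V_SD − ½ V_SD²] = 3.84 × [1.71 × 0.79 − 0.5 × 0.79²] = 3.99 mA.

Triode; I_D = 3.99 mA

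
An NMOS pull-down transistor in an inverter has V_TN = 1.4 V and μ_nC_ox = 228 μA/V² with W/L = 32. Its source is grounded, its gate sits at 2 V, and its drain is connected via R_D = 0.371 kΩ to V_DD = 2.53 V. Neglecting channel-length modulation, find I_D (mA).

V_GS = V_G = 2 V, so V_ov = 2 − 1.4 = 0.6 V.
k_n = μ_nC_ox · (W/L) = 7.296 mA/V².
Assume saturation: I_D = ½ k_n V_ov² = 0.5 × 7.296 × 0.6² = 1.31 mA, giving V_DS = V_DD − I_D R_D = 2.53 − 1.31 × 0.371 = 2.04 V.
V_DS = 2.04 V ≥ V_ov = 0.6 V, confirming saturation.

I_D = 1.31 mA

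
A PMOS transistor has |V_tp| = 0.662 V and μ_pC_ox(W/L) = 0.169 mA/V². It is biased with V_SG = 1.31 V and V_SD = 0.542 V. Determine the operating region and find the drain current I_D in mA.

Triode; I_D = 0.0345 mA

V_ov = V_SG − |V_tp| = 1.31 − 0.662 = 0.648 V.
Since V_SD = 0.542 V < V_ov = 0.648 V, the device is in the triode region.
I_D = k_p [V_ov · V_SD − ½ V_SD²] = 0.169 × [0.648 × 0.542 − 0.5 × 0.542²] = 0.0345 mA.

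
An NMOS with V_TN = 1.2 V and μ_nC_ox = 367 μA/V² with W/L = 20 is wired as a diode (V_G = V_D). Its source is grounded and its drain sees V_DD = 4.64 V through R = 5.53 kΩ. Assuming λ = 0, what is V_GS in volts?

V_GS = 1.59 V

With gate tied to drain, V_GS = V_DS ≥ V_GS − V_TN, so the device is in saturation.
k_n = μ_nC_ox · (W/L) = 7.34 mA/V².
KCL at the drain: ½ k_n (V_GS − V_TN)² = (V_DD − V_GS)/R.
Let x = V_GS − 1.2. Then 20.3 x² + x − 3.44 = 0, giving x = 0.388 V (positive root), so V_GS = 1.59 V.
I_D = (V_DD − V_GS)/R = (4.64 − 1.59) / 5.53 = 0.552 mA.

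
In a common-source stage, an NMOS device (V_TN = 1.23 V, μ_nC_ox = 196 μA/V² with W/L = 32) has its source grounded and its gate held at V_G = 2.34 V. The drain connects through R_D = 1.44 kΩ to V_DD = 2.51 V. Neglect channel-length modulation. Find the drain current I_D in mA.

V_GS = V_G = 2.34 V, so V_ov = 2.34 − 1.23 = 1.11 V.
k_n = μ_nC_ox · (W/L) = 6.272 mA/V².
Assume saturation: I_D = ½ k_n V_ov² = 0.5 × 6.272 × 1.11² = 3.86 mA, giving V_DS = V_DD − I_D R_D = 2.51 − 3.86 × 1.44 = -3.05 V.
But -3.05 V < V_ov = 1.11 V, so the device is actually in triode.
In triode I_D = k_n[V_ov V_DS − ½ V_DS²] and I_D = (V_DD − V_DS)/R_D. Equating: 4.52 V_DS² − 11.03 V_DS + 2.51 = 0, giving V_DS = 0.254 V (the root below V_ov).
I_D = (2.51 − 0.254) / 1.44 = 1.57 mA.

I_D = 1.57 mA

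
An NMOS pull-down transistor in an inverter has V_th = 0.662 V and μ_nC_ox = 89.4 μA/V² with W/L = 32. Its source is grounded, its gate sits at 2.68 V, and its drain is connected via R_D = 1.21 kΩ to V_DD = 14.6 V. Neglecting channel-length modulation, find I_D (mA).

V_GS = V_G = 2.68 V, so V_ov = 2.68 − 0.662 = 2.02 V.
k_n = μ_nC_ox · (W/L) = 2.861 mA/V².
Assume saturation: I_D = ½ k_n V_ov² = 0.5 × 2.861 × 2.02² = 5.83 mA, giving V_DS = V_DD − I_D R_D = 14.6 − 5.83 × 1.21 = 7.55 V.
V_DS = 7.55 V ≥ V_ov = 2.02 V, confirming saturation.

I_D = 5.83 mA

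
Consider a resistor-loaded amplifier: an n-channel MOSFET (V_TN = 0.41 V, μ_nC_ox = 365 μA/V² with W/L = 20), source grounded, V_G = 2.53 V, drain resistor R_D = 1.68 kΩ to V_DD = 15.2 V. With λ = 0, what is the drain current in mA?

I_D = 8.65 mA

V_GS = V_G = 2.53 V, so V_ov = 2.53 − 0.41 = 2.12 V.
k_n = μ_nC_ox · (W/L) = 7.3 mA/V².
Assume saturation: I_D = ½ k_n V_ov² = 0.5 × 7.3 × 2.12² = 16.4 mA, giving V_DS = V_DD − I_D R_D = 15.2 − 16.4 × 1.68 = -12.4 V.
But -12.4 V < V_ov = 2.12 V, so the device is actually in triode.
In triode I_D = k_n[V_ov V_DS − ½ V_DS²] and I_D = (V_DD − V_DS)/R_D. Equating: 6.13 V_DS² − 27 V_DS + 15.2 = 0, giving V_DS = 0.663 V (the root below V_ov).
I_D = (15.2 − 0.663) / 1.68 = 8.65 mA.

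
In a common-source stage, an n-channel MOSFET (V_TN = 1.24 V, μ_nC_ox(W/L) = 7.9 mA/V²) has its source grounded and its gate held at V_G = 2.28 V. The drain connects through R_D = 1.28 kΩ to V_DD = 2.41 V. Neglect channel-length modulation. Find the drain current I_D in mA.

I_D = 1.70 mA

V_GS = V_G = 2.28 V, so V_ov = 2.28 − 1.24 = 1.04 V.
Assume saturation: I_D = ½ k_n V_ov² = 0.5 × 7.9 × 1.04² = 4.27 mA, giving V_DS = V_DD − I_D R_D = 2.41 − 4.27 × 1.28 = -3.06 V.
But -3.06 V < V_ov = 1.04 V, so the device is actually in triode.
In triode I_D = k_n[V_ov V_DS − ½ V_DS²] and I_D = (V_DD − V_DS)/R_D. Equating: 5.06 V_DS² − 11.52 V_DS + 2.41 = 0, giving V_DS = 0.233 V (the root below V_ov).
I_D = (2.41 − 0.233) / 1.28 = 1.7 mA.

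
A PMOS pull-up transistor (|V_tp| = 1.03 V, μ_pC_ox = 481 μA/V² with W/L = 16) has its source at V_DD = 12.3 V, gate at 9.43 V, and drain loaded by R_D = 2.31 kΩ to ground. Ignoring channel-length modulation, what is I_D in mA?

V_SG = V_DD − V_G = 12.3 − 9.43 = 2.87 V, so V_ov = 2.87 − 1.03 = 1.84 V.
k_p = μ_pC_ox · (W/L) = 7.696 mA/V².
Assume saturation: I_D = ½ k_p V_ov² = 0.5 × 7.696 × 1.84² = 13 mA, giving V_SD = V_DD − I_D R_D = 12.3 − 13 × 2.31 = -17.8 V.
But -17.8 V < V_ov = 1.84 V, so the device is actually in triode.
In triode I_D = k_p[V_ov V_SD − ½ V_SD²] and I_D = (V_DD − V_SD)/R_D. Equating: 8.89 V_SD² − 33.71 V_SD + 12.3 = 0, giving V_SD = 0.409 V (the root below V_ov).
I_D = (12.3 − 0.409) / 2.31 = 5.15 mA.

I_D = 5.15 mA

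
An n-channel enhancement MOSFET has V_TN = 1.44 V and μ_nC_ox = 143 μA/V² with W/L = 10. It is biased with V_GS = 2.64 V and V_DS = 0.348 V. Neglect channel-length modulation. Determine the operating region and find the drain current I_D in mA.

k_n = μ_nC_ox · (W/L) = 1.43 mA/V².
V_ov = V_GS − V_TN = 2.64 − 1.44 = 1.2 V.
Since V_DS = 0.348 V < V_ov = 1.2 V, the device is in the triode region.
I_D = k_n [V_ov · V_DS − ½ V_DS²] = 1.43 × [1.2 × 0.348 − 0.5 × 0.348²] = 0.511 mA.

Triode; I_D = 0.511 mA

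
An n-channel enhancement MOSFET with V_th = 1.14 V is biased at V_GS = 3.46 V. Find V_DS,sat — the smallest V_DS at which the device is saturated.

V_DS,sat = 2.32 V

The boundary between triode and saturation is V_DS = V_GS − V_th = V_ov.
V_ov = 3.46 − 1.14 = 2.32 V.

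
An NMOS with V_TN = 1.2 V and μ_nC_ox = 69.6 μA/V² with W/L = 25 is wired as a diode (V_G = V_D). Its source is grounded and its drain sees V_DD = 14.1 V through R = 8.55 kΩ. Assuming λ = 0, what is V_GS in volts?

V_GS = 2.45 V

With gate tied to drain, V_GS = V_DS ≥ V_GS − V_TN, so the device is in saturation.
k_n = μ_nC_ox · (W/L) = 1.74 mA/V².
KCL at the drain: ½ k_n (V_GS − V_TN)² = (V_DD − V_GS)/R.
Let x = V_GS − 1.2. Then 7.44 x² + x − 12.9 = 0, giving x = 1.25 V (positive root), so V_GS = 2.45 V.
I_D = (V_DD − V_GS)/R = (14.1 − 2.45) / 8.55 = 1.36 mA.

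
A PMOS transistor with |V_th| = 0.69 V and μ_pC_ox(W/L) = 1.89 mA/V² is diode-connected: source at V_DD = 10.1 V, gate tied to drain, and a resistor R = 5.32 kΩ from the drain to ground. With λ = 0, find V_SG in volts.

With gate tied to drain, V_SG = V_SD ≥ V_SG − |V_th|, so the device is in saturation.
KCL at the drain: ½ k_p (V_SG − |V_th|)² = (V_DD − V_SG)/R.
Let x = V_SG − 0.69. Then 5.03 x² + x − 9.41 = 0, giving x = 1.27 V (positive root), so V_SG = 1.96 V.
I_D = (V_DD − V_SG)/R = (10.1 − 1.96) / 5.32 = 1.53 mA.

V_SG = 1.96 V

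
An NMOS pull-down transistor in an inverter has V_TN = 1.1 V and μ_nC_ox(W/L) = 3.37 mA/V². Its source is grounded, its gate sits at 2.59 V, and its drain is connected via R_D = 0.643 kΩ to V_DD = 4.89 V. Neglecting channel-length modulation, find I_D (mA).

I_D = 3.74 mA

V_GS = V_G = 2.59 V, so V_ov = 2.59 − 1.1 = 1.49 V.
Assume saturation: I_D = ½ k_n V_ov² = 0.5 × 3.37 × 1.49² = 3.74 mA, giving V_DS = V_DD − I_D R_D = 4.89 − 3.74 × 0.643 = 2.48 V.
V_DS = 2.48 V ≥ V_ov = 1.49 V, confirming saturation.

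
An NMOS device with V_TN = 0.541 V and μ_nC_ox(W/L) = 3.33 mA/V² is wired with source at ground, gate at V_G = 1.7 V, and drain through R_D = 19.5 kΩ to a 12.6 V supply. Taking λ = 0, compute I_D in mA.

V_GS = V_G = 1.7 V, so V_ov = 1.7 − 0.541 = 1.16 V.
Assume saturation: I_D = ½ k_n V_ov² = 0.5 × 3.33 × 1.16² = 2.24 mA, giving V_DS = V_DD − I_D R_D = 12.6 − 2.24 × 19.5 = -31 V.
But -31 V < V_ov = 1.16 V, so the device is actually in triode.
In triode I_D = k_n[V_ov V_DS − ½ V_DS²] and I_D = (V_DD − V_DS)/R_D. Equating: 32.5 V_DS² − 76.26 V_DS + 12.6 = 0, giving V_DS = 0.179 V (the root below V_ov).
I_D = (12.6 − 0.179) / 19.5 = 0.637 mA.

I_D = 0.637 mA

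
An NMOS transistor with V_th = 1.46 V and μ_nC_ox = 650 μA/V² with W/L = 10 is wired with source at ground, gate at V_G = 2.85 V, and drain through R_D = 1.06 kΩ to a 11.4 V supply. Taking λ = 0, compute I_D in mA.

V_GS = V_G = 2.85 V, so V_ov = 2.85 − 1.46 = 1.39 V.
k_n = μ_nC_ox · (W/L) = 6.5 mA/V².
Assume saturation: I_D = ½ k_n V_ov² = 0.5 × 6.5 × 1.39² = 6.28 mA, giving V_DS = V_DD − I_D R_D = 11.4 − 6.28 × 1.06 = 4.74 V.
V_DS = 4.74 V ≥ V_ov = 1.39 V, confirming saturation.

I_D = 6.28 mA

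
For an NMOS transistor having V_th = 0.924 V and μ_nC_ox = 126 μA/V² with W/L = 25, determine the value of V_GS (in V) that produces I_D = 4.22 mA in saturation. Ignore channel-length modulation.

V_GS = 2.56 V

k_n = μ_nC_ox · (W/L) = 3.15 mA/V².
In saturation I_D = ½ k_n (V_GS − V_th)², so V_GS − V_th = √(2 I_D / k_n) = √(2 × 4.22 / 3.15) = 1.64 V.
V_GS = 0.924 + 1.64 = 2.56 V.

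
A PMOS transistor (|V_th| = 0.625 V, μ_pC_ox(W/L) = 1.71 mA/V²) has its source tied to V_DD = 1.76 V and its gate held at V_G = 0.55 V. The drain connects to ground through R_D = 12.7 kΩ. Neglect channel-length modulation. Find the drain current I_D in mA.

V_SG = V_DD − V_G = 1.76 − 0.55 = 1.21 V, so V_ov = 1.21 − 0.625 = 0.585 V.
Assume saturation: I_D = ½ k_p V_ov² = 0.5 × 1.71 × 0.585² = 0.293 mA, giving V_SD = V_DD − I_D R_D = 1.76 − 0.293 × 12.7 = -1.96 V.
But -1.96 V < V_ov = 0.585 V, so the device is actually in triode.
In triode I_D = k_p[V_ov V_SD − ½ V_SD²] and I_D = (V_DD − V_SD)/R_D. Equating: 10.9 V_SD² − 13.7 V_SD + 1.76 = 0, giving V_SD = 0.145 V (the root below V_ov).
I_D = (1.76 − 0.145) / 12.7 = 0.127 mA.

I_D = 0.127 mA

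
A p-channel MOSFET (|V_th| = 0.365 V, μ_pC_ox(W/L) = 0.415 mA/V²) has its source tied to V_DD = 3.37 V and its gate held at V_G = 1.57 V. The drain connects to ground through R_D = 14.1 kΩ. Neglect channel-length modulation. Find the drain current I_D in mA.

I_D = 0.210 mA

V_SG = V_DD − V_G = 3.37 − 1.57 = 1.8 V, so V_ov = 1.8 − 0.365 = 1.44 V.
Assume saturation: I_D = ½ k_p V_ov² = 0.5 × 0.415 × 1.44² = 0.427 mA, giving V_SD = V_DD − I_D R_D = 3.37 − 0.427 × 14.1 = -2.65 V.
But -2.65 V < V_ov = 1.44 V, so the device is actually in triode.
In triode I_D = k_p[V_ov V_SD − ½ V_SD²] and I_D = (V_DD − V_SD)/R_D. Equating: 2.93 V_SD² − 9.397 V_SD + 3.37 = 0, giving V_SD = 0.411 V (the root below V_ov).
I_D = (3.37 − 0.411) / 14.1 = 0.21 mA.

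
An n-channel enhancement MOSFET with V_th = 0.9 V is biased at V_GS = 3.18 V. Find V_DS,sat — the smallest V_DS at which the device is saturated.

The boundary between triode and saturation is V_DS = V_GS − V_th = V_ov.
V_ov = 3.18 − 0.9 = 2.28 V.

V_DS,sat = 2.28 V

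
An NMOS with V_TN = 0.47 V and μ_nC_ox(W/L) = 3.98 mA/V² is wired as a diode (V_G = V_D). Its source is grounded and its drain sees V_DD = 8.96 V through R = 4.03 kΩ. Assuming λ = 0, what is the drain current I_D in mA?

I_D = 1.87 mA

With gate tied to drain, V_GS = V_DS ≥ V_GS − V_TN, so the device is in saturation.
KCL at the drain: ½ k_n (V_GS − V_TN)² = (V_DD − V_GS)/R.
Let x = V_GS − 0.47. Then 8.02 x² + x − 8.49 = 0, giving x = 0.968 V (positive root), so V_GS = 1.44 V.
I_D = (V_DD − V_GS)/R = (8.96 − 1.44) / 4.03 = 1.87 mA.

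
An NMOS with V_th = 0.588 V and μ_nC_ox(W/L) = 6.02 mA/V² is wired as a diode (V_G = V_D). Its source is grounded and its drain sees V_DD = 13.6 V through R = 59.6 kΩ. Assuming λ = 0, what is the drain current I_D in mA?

I_D = 0.214 mA

With gate tied to drain, V_GS = V_DS ≥ V_GS − V_th, so the device is in saturation.
KCL at the drain: ½ k_n (V_GS − V_th)² = (V_DD − V_GS)/R.
Let x = V_GS − 0.588. Then 179 x² + x − 13.01 = 0, giving x = 0.267 V (positive root), so V_GS = 0.855 V.
I_D = (V_DD − V_GS)/R = (13.6 − 0.855) / 59.6 = 0.214 mA.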